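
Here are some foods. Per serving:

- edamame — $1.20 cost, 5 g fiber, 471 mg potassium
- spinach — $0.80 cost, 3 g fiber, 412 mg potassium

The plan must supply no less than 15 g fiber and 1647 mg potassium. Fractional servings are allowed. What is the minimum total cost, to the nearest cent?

$3.74

Compare the cost at each extreme point of the feasible region.
edamame only: max(15/5, 1647/471) = 3.497 servings → $4.20.
spinach only: max(15/3, 1647/412) = 5 servings → $4.00.
edamame + spinach with both tight: 1.915 servings and 1.808 servings → $3.74.
The minimum over all feasible corners is $3.74.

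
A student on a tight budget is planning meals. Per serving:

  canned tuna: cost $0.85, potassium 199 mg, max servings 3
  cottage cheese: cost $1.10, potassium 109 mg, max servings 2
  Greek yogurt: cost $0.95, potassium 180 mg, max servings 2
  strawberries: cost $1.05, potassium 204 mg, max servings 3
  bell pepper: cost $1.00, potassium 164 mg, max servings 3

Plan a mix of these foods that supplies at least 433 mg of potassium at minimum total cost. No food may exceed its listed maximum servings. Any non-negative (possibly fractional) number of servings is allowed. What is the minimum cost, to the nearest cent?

Cost per mg of potassium: canned tuna $0.0043, strawberries $0.0051, Greek yogurt $0.0053, bell pepper $0.0061, cottage cheese $0.0101.
Take 2.176 servings of canned tuna: +433.0 mg potassium for $1.85 (total $1.85, still need 0.0 mg).
Greedy by cheapest-per-mg is optimal for a single linear constraint, so the minimum cost is $1.85.

$1.85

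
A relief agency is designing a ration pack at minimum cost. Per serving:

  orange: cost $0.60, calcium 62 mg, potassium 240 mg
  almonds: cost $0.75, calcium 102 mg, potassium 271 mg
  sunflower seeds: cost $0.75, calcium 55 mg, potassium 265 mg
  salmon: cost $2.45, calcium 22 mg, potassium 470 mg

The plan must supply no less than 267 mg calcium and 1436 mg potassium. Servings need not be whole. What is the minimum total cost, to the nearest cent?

$3.59

This is a tiny linear program; its minimum lies at a vertex of the feasible set. List the vertices and price them.
orange only: max(267/62, 1436/240) = 5.983 servings → $3.59.
almonds only: max(267/102, 1436/271) = 5.299 servings → $3.97.
sunflower seeds only: max(267/55, 1436/265) = 5.419 servings → $4.06.
salmon only: max(267/22, 1436/470) = 12.14 servings → $29.73.
orange + almonds: the both-tight solution has a negative serving — not a feasible corner.
orange + sunflower seeds: intersection lies outside the first quadrant.
orange + salmon with both tight: 3.935 servings and 1.046 servings → $4.92.
almonds + sunflower seeds: the both-tight solution has a negative serving — not a feasible corner.
almonds + salmon with both tight: 2.237 servings and 1.766 servings → $6.00.
sunflower seeds + salmon with both tight: 4.69 servings and 0.4108 servings → $4.52.
The minimum over all feasible corners is $3.59.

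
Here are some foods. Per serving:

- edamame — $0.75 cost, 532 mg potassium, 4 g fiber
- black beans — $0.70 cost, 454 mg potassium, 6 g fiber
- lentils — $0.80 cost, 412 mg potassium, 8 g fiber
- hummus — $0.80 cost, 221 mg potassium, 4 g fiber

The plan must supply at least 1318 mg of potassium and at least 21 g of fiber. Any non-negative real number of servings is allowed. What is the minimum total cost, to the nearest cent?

$2.26

Check every corner: each single food scaled to meet both minima, and each pair solved so both constraints bind.
edamame only: max(1318/532, 21/4) = 5.25 servings → $3.94.
black beans only: max(1318/454, 21/6) = 3.5 servings → $2.45.
lentils only: max(1318/412, 21/8) = 3.199 servings → $2.56.
hummus only: max(1318/221, 21/4) = 5.964 servings → $4.77.
edamame + black beans: the both-tight solution has a negative serving — not a feasible corner.
edamame + lentils with both tight: 0.7255 servings and 2.262 servings → $2.35.
edamame + hummus with both tight: 0.5072 servings and 4.743 servings → $4.17.
black beans + lentils with both tight: 1.631 servings and 1.402 servings → $2.26.
black beans + hummus with both tight: 1.288 servings and 3.318 servings → $3.56.
lentils + hummus: the both-tight solution has a negative serving — not a feasible corner.
Cheapest feasible corner: $2.26.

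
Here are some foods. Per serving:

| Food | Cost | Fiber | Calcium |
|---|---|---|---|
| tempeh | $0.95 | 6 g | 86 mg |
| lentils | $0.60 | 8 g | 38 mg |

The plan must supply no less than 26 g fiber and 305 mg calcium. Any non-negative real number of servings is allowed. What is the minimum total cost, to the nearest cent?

tempeh only: max(26/6, 305/86) = 4.333 servings → $4.12.
lentils only: max(26/8, 305/38) = 8.026 servings → $4.82.
tempeh + lentils with both tight: 3.157 servings and 0.8826 servings → $3.53.
So the least-cost plan costs $3.53.

$3.53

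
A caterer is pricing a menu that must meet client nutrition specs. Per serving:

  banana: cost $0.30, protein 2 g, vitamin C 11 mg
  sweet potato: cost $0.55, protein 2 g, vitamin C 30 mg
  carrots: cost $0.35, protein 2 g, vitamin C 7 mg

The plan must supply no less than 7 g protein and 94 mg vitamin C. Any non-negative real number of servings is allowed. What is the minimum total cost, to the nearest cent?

$1.78

This is a tiny linear program; its minimum lies at a vertex of the feasible set. List the vertices and price them.
banana only: max(7/2, 94/11) = 8.545 servings → $2.56.
sweet potato only: max(7/2, 94/30) = 3.5 servings → $1.93.
carrots only: max(7/2, 94/7) = 13.43 servings → $4.70.
banana + sweet potato with both tight: 0.5789 servings and 2.921 servings → $1.78.
banana + carrots: intersection lies outside the first quadrant.
sweet potato + carrots with both tight: 3.022 servings and 0.4783 servings → $1.83.
Cheapest feasible corner: $1.78.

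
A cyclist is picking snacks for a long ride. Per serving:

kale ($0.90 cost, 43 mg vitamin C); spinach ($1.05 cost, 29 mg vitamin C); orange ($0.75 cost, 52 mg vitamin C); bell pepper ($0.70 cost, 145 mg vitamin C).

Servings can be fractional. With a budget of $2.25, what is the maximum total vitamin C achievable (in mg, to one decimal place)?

Vitamin C per dollar: bell pepper 207.1, orange 69.33, kale 47.78, spinach 27.62.
With no serving limits, spend the whole cost allowance on bell pepper: $2.25 / $0.70 × 145 mg = 466.1 mg.

466.1 mg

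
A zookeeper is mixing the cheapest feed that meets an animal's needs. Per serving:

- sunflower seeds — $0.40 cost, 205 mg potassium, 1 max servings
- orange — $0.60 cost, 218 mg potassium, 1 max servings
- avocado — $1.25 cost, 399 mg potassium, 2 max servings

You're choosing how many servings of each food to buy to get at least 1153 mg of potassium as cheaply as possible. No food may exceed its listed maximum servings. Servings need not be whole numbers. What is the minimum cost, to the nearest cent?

Cost per mg of potassium: sunflower seeds $0.0020, orange $0.0028, avocado $0.0031.
Take 1 serving of sunflower seeds: +205.0 mg potassium for $0.40 (total $0.40, still need 948.0 mg).
Take 1 serving of orange: +218.0 mg potassium for $0.60 (total $1.00, still need 730.0 mg).
Take 1.83 servings of avocado: +730.0 mg potassium for $2.29 (total $3.29, still need 0.0 mg).
Filling from the cheapest source first is optimal under one linear minimum: $3.29.

$3.29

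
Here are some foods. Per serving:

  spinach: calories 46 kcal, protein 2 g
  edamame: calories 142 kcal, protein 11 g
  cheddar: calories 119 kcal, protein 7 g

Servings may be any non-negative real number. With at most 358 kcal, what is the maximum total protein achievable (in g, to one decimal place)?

27.7 g

Protein per kcal: edamame 0.07746, cheddar 0.05882, spinach 0.04348.
With no serving limits, spend the whole calories allowance on edamame: 358 kcal / 142 kcal × 11 g = 27.7 g.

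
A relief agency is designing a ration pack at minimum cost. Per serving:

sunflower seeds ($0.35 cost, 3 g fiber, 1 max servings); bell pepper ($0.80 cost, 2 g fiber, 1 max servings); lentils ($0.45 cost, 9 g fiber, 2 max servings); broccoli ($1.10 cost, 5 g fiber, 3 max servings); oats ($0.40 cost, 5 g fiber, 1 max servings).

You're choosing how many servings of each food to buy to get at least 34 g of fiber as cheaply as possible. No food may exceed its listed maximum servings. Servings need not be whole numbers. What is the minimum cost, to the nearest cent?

$3.41

Cost per g of fiber: lentils $0.0500, oats $0.0800, sunflower seeds $0.1167, broccoli $0.2200, bell pepper $0.4000.
Take 2 servings of lentils: +18.0 g fiber for $0.90 (total $0.90, still need 16.0 g).
Take 1 serving of oats: +5.0 g fiber for $0.40 (total $1.30, still need 11.0 g).
Take 1 serving of sunflower seeds: +3.0 g fiber for $0.35 (total $1.65, still need 8.0 g).
Take 1.6 servings of broccoli: +8.0 g fiber for $1.76 (total $3.41, still need 0.0 g).
Greedy by cheapest-per-g is optimal for a single linear constraint, so the minimum cost is $3.41.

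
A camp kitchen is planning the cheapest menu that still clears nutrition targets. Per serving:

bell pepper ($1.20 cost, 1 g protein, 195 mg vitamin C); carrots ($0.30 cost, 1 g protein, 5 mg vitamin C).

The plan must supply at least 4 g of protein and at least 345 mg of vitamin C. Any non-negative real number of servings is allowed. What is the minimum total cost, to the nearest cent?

With two linear requirements the optimum uses one or two foods; enumerate the corners.
bell pepper only: max(4/1, 345/195) = 4 servings → $4.80.
carrots only: max(4/1, 345/5) = 69 servings → $20.70.
bell pepper + carrots with both tight: 1.711 servings and 2.289 servings → $2.74.
Cheapest feasible corner: $2.74.

$2.74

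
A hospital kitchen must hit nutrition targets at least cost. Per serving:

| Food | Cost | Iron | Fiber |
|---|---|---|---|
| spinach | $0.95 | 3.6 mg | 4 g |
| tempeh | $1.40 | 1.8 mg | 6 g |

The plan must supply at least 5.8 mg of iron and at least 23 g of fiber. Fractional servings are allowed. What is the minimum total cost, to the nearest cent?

spinach only: max(5.8/3.6, 23/4) = 5.75 servings → $5.46.
tempeh only: max(5.8/1.8, 23/6) = 3.833 servings → $5.37.
spinach + tempeh: intersection lies outside the first quadrant.
The minimum over all feasible corners is $5.37.

$5.37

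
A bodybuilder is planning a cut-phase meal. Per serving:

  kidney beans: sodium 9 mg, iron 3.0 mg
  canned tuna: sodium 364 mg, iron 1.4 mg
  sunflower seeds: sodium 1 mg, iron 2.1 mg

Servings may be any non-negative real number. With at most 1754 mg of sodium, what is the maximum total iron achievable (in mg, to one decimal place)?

3683.4 mg

Iron per mg sodium: sunflower seeds 2.1, kidney beans 0.3333, canned tuna 0.003846.
With no serving limits, spend the whole sodium allowance on sunflower seeds: 1754 mg / 1 mg × 2.1 mg = 3683.4 mg.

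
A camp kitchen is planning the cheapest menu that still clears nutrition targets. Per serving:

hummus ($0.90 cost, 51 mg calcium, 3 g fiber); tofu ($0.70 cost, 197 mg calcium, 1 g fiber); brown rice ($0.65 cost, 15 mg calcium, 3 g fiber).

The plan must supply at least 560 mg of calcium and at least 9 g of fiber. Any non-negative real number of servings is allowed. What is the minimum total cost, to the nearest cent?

Check every corner: each single food scaled to meet both minima, and each pair solved so both constraints bind.
hummus only: max(560/51, 9/3) = 10.98 servings → $9.88.
tofu only: max(560/197, 9/1) = 9 servings → $6.30.
brown rice only: max(560/15, 9/3) = 37.33 servings → $24.27.
hummus + tofu with both tight: 2.246 servings and 2.261 servings → $3.60.
hummus + brown rice: the both-tight solution has a negative serving — not a feasible corner.
tofu + brown rice with both tight: 2.682 servings and 2.106 servings → $3.25.
The minimum over all feasible corners is $3.25.

$3.25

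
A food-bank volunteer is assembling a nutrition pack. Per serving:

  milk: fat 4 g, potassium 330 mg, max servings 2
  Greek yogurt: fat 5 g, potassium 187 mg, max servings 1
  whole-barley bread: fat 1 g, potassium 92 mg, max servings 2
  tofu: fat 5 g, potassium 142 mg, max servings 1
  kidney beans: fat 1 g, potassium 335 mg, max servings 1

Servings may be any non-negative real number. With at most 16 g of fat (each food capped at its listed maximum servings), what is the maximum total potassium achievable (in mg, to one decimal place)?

1366.0 mg

Potassium per g fat: kidney beans 335, whole-barley bread 92, milk 82.5, Greek yogurt 37.4, tofu 28.4.
Take 1 serving of kidney beans: uses 1 g fat, +335.0 mg potassium (running total 335.0 mg).
Take 2 servings of whole-barley bread: uses 2 g fat, +184.0 mg potassium (running total 519.0 mg).
Take 2 servings of milk: uses 8 g fat, +660.0 mg potassium (running total 1179.0 mg).
Take 1 serving of Greek yogurt: uses 5 g fat, +187.0 mg potassium (running total 1366.0 mg).
Filling greedily by potassium-per-g fat is optimal for one linear limit, giving 1366.0 mg.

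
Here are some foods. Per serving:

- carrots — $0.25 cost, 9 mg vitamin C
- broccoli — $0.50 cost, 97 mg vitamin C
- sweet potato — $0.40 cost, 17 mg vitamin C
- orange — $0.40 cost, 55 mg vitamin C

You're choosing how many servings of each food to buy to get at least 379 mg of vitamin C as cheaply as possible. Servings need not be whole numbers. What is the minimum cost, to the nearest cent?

Cost per mg of vitamin C: broccoli $0.0052, orange $0.0073, sweet potato $0.0235, carrots $0.0278.
With no serving limits, use only broccoli: 379 mg / 97 mg = 3.907 servings × $0.50 = $1.95.

$1.95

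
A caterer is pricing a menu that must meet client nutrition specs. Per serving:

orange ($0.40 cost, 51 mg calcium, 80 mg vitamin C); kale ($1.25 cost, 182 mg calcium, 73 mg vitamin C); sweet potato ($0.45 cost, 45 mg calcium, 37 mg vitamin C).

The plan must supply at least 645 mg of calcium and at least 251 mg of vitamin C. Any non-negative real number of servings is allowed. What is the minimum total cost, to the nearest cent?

With two linear requirements the optimum uses one or two foods; enumerate the corners.
orange only: max(645/51, 251/80) = 12.65 servings → $5.06.
kale only: max(645/182, 251/73) = 3.544 servings → $4.43.
sweet potato only: max(645/45, 251/37) = 14.33 servings → $6.45.
orange + kale: the both-tight solution has a negative serving — not a feasible corner.
orange + sweet potato with both targets exact would need a negative amount; discard.
kale + sweet potato with both targets exact would need a negative amount; discard.
So the least-cost plan costs $4.43.

$4.43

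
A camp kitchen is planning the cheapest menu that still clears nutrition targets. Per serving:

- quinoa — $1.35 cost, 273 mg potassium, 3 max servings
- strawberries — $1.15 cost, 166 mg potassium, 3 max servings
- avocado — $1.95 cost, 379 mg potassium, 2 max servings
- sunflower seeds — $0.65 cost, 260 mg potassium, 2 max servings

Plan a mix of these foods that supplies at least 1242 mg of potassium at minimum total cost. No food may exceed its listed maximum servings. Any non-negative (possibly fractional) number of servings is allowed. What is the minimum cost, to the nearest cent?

$4.87

Cost per mg of potassium: sunflower seeds $0.0025, quinoa $0.0049, avocado $0.0051, strawberries $0.0069.
Take 2 servings of sunflower seeds: +520.0 mg potassium for $1.30 (total $1.30, still need 722.0 mg).
Take 2.645 servings of quinoa: +722.0 mg potassium for $3.57 (total $4.87, still need 0.0 mg).
Filling from the cheapest source first is optimal under one linear minimum: $4.87.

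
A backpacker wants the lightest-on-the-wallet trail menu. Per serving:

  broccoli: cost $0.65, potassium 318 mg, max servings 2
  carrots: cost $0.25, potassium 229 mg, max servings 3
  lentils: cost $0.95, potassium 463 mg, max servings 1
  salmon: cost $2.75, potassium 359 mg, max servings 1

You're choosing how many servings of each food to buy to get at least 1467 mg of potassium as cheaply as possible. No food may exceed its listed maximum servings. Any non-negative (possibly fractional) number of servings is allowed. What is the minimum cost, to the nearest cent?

Cost per mg of potassium: carrots $0.0011, broccoli $0.0020, lentils $0.0021, salmon $0.0077.
Take 3 servings of carrots: +687.0 mg potassium for $0.75 (total $0.75, still need 780.0 mg).
Take 2 servings of broccoli: +636.0 mg potassium for $1.30 (total $2.05, still need 144.0 mg).
Take 0.311 servings of lentils: +144.0 mg potassium for $0.30 (total $2.35, still need 0.0 mg).
Greedy by cheapest-per-mg is optimal for a single linear constraint, so the minimum cost is $2.35.

$2.35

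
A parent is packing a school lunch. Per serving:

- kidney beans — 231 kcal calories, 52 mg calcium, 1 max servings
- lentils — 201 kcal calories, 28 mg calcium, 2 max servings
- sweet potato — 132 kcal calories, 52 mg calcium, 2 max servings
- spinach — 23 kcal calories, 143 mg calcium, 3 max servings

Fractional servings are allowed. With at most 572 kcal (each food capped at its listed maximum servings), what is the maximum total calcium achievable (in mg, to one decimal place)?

Calcium per kcal: spinach 6.217, sweet potato 0.3939, kidney beans 0.2251, lentils 0.1393.
Take 3 servings of spinach: uses 69 kcal, +429.0 mg calcium (running total 429.0 mg).
Take 2 servings of sweet potato: uses 264 kcal, +104.0 mg calcium (running total 533.0 mg).
Take 1 serving of kidney beans: uses 231 kcal, +52.0 mg calcium (running total 585.0 mg).
Take 0.0398 servings of lentils: uses 8 kcal, +1.1 mg calcium (running total 586.1 mg).
Greedy by best ratio exhausts the calories allowance optimally: 586.1 mg.

586.1 mg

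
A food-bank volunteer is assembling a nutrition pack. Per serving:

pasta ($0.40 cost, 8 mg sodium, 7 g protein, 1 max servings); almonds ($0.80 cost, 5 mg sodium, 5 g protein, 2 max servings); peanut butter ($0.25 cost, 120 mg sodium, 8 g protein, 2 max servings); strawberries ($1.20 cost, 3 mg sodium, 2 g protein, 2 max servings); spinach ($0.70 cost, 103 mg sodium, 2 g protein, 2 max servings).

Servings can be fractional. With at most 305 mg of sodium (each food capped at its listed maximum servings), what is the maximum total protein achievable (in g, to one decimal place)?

Protein per mg sodium: almonds 1, pasta 0.875, strawberries 0.6667, peanut butter 0.06667, spinach 0.01942.
Take 2 servings of almonds: uses 10 mg sodium, +10.0 g protein (running total 10.0 g).
Take 1 serving of pasta: uses 8 mg sodium, +7.0 g protein (running total 17.0 g).
Take 2 servings of strawberries: uses 6 mg sodium, +4.0 g protein (running total 21.0 g).
Take 2 servings of peanut butter: uses 240 mg sodium, +16.0 g protein (running total 37.0 g).
Take 0.3981 servings of spinach: uses 41 mg sodium, +0.8 g protein (running total 37.8 g).
Greedy by best ratio exhausts the sodium allowance optimally: 37.8 g.

37.8 g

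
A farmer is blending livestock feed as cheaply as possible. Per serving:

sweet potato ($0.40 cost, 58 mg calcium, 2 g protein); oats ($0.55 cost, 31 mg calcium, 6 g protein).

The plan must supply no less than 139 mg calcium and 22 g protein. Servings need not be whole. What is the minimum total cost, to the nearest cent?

$2.13

An LP optimum is at a vertex; with two nutrient constraints at most two foods are used. Check each candidate.
sweet potato only: max(139/58, 22/2) = 11 servings → $4.40.
oats only: max(139/31, 22/6) = 4.484 servings → $2.47.
sweet potato + oats with both tight: 0.5315 servings and 3.49 servings → $2.13.
So the least-cost plan costs $2.13.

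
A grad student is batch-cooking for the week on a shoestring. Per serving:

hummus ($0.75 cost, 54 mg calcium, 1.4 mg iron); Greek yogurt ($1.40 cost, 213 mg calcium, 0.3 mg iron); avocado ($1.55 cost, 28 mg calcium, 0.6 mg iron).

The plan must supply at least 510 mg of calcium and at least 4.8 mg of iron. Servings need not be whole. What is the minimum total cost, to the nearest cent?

Compare the cost at each extreme point of the feasible region.
hummus only: max(510/54, 4.8/1.4) = 9.444 servings → $7.08.
Greek yogurt only: max(510/213, 4.8/0.3) = 16 servings → $22.40.
avocado only: max(510/28, 4.8/0.6) = 18.21 servings → $28.23.
hummus + Greek yogurt with both tight: 3.083 servings and 1.613 servings → $4.57.
hummus + avocado: the both-tight solution has a negative serving — not a feasible corner.
Greek yogurt + avocado with both tight: 1.437 servings and 7.281 servings → $13.30.
The minimum over all feasible corners is $4.57.

$4.57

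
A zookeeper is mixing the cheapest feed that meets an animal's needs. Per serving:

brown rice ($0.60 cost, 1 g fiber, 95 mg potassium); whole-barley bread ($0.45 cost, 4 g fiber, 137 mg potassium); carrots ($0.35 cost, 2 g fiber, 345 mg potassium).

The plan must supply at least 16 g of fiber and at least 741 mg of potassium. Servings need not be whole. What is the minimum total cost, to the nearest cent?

At the optimum either one food covers both requirements or two foods hit both targets exactly; no other combination can be cheaper.
brown rice only: max(16/1, 741/95) = 16 servings → $9.60.
whole-barley bread only: max(16/4, 741/137) = 5.409 servings → $2.43.
carrots only: max(16/2, 741/345) = 8 servings → $2.80.
brown rice + whole-barley bread with both tight: 3.177 servings and 3.206 servings → $3.35.
brown rice + carrots: intersection lies outside the first quadrant.
whole-barley bread + carrots with both tight: 3.651 servings and 0.698 servings → $1.89.
The minimum over all feasible corners is $1.89.

$1.89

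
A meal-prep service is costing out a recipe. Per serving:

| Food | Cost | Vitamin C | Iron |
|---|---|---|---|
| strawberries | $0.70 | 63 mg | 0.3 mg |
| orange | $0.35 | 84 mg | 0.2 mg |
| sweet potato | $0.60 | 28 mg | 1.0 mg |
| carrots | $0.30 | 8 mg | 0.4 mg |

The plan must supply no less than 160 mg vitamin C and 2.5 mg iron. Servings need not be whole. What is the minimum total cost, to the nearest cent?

$1.76

This is a tiny linear program; its minimum lies at a vertex of the feasible set. List the vertices and price them.
strawberries only: max(160/63, 2.5/0.3) = 8.333 servings → $5.83.
orange only: max(160/84, 2.5/0.2) = 12.5 servings → $4.38.
sweet potato only: max(160/28, 2.5/1.0) = 5.714 servings → $3.43.
carrots only: max(160/8, 2.5/0.4) = 20 servings → $6.00.
strawberries + orange: intersection lies outside the first quadrant.
strawberries + sweet potato with both tight: 1.648 servings and 2.005 servings → $2.36.
strawberries + carrots with both tight: 1.93 servings and 4.803 servings → $2.79.
orange + sweet potato with both tight: 1.148 servings and 2.27 servings → $1.76.
orange + carrots with both tight: 1.375 servings and 5.562 servings → $2.15.
sweet potato + carrots with both targets exact would need a negative amount; discard.
So the least-cost plan costs $1.76.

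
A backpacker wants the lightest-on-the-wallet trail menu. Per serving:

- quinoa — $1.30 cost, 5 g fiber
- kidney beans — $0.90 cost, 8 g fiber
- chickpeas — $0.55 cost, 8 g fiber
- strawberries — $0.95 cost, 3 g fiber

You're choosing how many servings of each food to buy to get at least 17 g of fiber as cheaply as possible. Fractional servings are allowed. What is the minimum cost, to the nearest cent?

Cost per g of fiber: chickpeas $0.0688, kidney beans $0.1125, quinoa $0.2600, strawberries $0.3167.
With no serving limits, use only chickpeas: 17 g / 8 g = 2.125 servings × $0.55 = $1.17.

$1.17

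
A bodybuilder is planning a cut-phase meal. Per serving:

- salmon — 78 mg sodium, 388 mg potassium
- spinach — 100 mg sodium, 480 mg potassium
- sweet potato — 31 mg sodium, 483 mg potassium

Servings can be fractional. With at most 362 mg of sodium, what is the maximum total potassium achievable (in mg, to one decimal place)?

5640.2 mg

Potassium per mg sodium: sweet potato 15.58, salmon 4.974, spinach 4.8.
With no serving limits, spend the whole sodium allowance on sweet potato: 362 mg / 31 mg × 483 mg = 5640.2 mg.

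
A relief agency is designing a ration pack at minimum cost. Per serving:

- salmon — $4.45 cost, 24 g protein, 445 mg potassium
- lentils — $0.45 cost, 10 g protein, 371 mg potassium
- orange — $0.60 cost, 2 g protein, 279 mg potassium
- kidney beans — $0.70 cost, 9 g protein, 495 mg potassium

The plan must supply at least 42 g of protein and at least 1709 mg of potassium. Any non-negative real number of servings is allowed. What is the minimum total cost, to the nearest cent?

salmon only: max(42/24, 1709/445) = 3.84 servings → $17.09.
lentils only: max(42/10, 1709/371) = 4.606 servings → $2.07.
orange only: max(42/2, 1709/279) = 21 servings → $12.60.
kidney beans only: max(42/9, 1709/495) = 4.667 servings → $3.27.
salmon + lentils with both targets exact would need a negative amount; discard.
salmon + orange with both tight: 1.43 servings and 3.845 servings → $8.67.
salmon + kidney beans with both tight: 0.6869 servings and 2.835 servings → $5.04.
lentils + orange with both tight: 4.053 servings and 0.7363 servings → $2.27.
lentils + kidney beans with both tight: 3.358 servings and 0.9361 servings → $2.17.
orange + kidney beans: intersection lies outside the first quadrant.
The minimum over all feasible corners is $2.07.

$2.07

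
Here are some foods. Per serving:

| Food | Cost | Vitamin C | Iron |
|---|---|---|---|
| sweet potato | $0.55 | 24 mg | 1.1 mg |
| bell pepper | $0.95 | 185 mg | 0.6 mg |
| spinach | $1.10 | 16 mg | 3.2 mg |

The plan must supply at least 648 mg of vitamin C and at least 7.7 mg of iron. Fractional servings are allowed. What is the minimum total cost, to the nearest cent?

sweet potato only: max(648/24, 7.7/1.1) = 27 servings → $14.85.
bell pepper only: max(648/185, 7.7/0.6) = 12.83 servings → $12.19.
spinach only: max(648/16, 7.7/3.2) = 40.5 servings → $44.55.
sweet potato + bell pepper with both tight: 5.477 servings and 2.792 servings → $5.66.
sweet potato + spinach with both targets exact would need a negative amount; discard.
bell pepper + spinach with both tight: 3.349 servings and 1.778 servings → $5.14.
The minimum over all feasible corners is $5.14.

$5.14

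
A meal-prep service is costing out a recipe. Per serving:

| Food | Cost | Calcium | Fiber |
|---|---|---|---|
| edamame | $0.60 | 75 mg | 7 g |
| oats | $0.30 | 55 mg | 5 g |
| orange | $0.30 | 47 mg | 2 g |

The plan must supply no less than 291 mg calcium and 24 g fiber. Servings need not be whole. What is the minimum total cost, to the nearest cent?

A basic optimal solution has at most two foods positive. Try each food alone and each pair with both targets met exactly.
edamame only: max(291/75, 24/7) = 3.88 servings → $2.33.
oats only: max(291/55, 24/5) = 5.291 servings → $1.59.
orange only: max(291/47, 24/2) = 12 servings → $3.60.
edamame + oats: the both-tight solution has a negative serving — not a feasible corner.
edamame + orange with both tight: 3.05 servings and 1.324 servings → $2.23.
oats + orange with both tight: 4.368 servings and 1.08 servings → $1.63.
The minimum over all feasible corners is $1.59.

$1.59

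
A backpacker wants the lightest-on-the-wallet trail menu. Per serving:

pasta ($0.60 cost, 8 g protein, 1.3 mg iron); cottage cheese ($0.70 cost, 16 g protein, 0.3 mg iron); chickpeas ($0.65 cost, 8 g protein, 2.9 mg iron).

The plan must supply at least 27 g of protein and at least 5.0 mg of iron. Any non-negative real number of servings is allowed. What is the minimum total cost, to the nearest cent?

Check every corner: each single food scaled to meet both minima, and each pair solved so both constraints bind.
pasta only: max(27/8, 5.0/1.3) = 3.846 servings → $2.31.
cottage cheese only: max(27/16, 5.0/0.3) = 16.67 servings → $11.67.
chickpeas only: max(27/8, 5.0/2.9) = 3.375 servings → $2.19.
pasta + cottage cheese: the both-tight solution has a negative serving — not a feasible corner.
pasta + chickpeas with both tight: 2.992 servings and 0.3828 servings → $2.04.
cottage cheese + chickpeas with both tight: 0.8705 servings and 1.634 servings → $1.67.
So the least-cost plan costs $1.67.

$1.67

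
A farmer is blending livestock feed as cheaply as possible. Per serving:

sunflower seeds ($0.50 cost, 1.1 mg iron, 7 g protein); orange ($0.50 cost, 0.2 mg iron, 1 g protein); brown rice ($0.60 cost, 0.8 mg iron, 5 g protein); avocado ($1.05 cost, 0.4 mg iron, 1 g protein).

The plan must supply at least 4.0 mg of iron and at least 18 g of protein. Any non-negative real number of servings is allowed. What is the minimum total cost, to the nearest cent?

$1.82

An LP optimum is at a vertex; with two nutrient constraints at most two foods are used. Check each candidate.
sunflower seeds only: max(4.0/1.1, 18/7) = 3.636 servings → $1.82.
orange only: max(4.0/0.2, 18/1) = 20 servings → $10.00.
brown rice only: max(4.0/0.8, 18/5) = 5 servings → $3.00.
avocado only: max(4.0/0.4, 18/1) = 18 servings → $18.90.
sunflower seeds + orange with both targets exact would need a negative amount; discard.
sunflower seeds + brown rice: intersection lies outside the first quadrant.
sunflower seeds + avocado with both tight: 1.882 servings and 4.824 servings → $6.01.
orange + brown rice: the both-tight solution has a negative serving — not a feasible corner.
orange + avocado with both tight: 16 servings and 2 servings → $10.10.
brown rice + avocado with both tight: 2.667 servings and 4.667 servings → $6.50.
Cheapest feasible corner: $1.82.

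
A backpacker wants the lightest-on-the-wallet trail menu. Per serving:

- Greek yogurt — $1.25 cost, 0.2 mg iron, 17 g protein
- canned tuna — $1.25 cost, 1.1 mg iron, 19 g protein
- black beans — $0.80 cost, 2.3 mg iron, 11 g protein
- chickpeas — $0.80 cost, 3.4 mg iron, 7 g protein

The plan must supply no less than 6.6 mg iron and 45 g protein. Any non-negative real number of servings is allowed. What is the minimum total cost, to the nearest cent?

A basic optimal solution has at most two foods positive. Try each food alone and each pair with both targets met exactly.
Greek yogurt only: max(6.6/0.2, 45/17) = 33 servings → $41.25.
canned tuna only: max(6.6/1.1, 45/19) = 6 servings → $7.50.
black beans only: max(6.6/2.3, 45/11) = 4.091 servings → $3.27.
chickpeas only: max(6.6/3.4, 45/7) = 6.429 servings → $5.14.
Greek yogurt + canned tuna: the both-tight solution has a negative serving — not a feasible corner.
Greek yogurt + black beans with both tight: 0.8374 servings and 2.797 servings → $3.28.
Greek yogurt + chickpeas with both tight: 1.894 servings and 1.83 servings → $3.83.
canned tuna + black beans with both tight: 0.9778 servings and 2.402 servings → $3.14.
canned tuna + chickpeas with both tight: 1.877 servings and 1.334 servings → $3.41.
black beans + chickpeas: intersection lies outside the first quadrant.
The minimum over all feasible corners is $3.14.

$3.14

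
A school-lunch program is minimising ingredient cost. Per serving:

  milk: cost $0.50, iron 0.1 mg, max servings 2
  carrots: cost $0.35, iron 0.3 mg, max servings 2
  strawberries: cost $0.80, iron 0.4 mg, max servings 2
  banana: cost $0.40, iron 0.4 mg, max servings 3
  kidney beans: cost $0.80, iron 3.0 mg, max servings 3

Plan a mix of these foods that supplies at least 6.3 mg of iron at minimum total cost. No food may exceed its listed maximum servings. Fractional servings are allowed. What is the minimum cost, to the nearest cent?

$1.68

Cost per mg of iron: kidney beans $0.2667, banana $1.0000, carrots $1.1667, strawberries $2.0000, milk $5.0000.
Take 2.1 servings of kidney beans: +6.3 mg iron for $1.68 (total $1.68, still need 0.0 mg).
Greedy by cheapest-per-mg is optimal for a single linear constraint, so the minimum cost is $1.68.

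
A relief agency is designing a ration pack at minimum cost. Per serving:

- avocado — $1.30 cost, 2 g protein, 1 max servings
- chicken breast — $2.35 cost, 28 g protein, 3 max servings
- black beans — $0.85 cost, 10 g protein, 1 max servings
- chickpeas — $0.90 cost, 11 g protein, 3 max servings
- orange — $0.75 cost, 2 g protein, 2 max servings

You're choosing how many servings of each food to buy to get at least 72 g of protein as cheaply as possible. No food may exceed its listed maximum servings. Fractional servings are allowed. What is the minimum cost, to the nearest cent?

Cost per g of protein: chickpeas $0.0818, chicken breast $0.0839, black beans $0.0850, orange $0.3750, avocado $0.6500.
Take 3 servings of chickpeas: +33.0 g protein for $2.70 (total $2.70, still need 39.0 g).
Take 1.393 servings of chicken breast: +39.0 g protein for $3.27 (total $5.97, still need 0.0 g).
Filling from the cheapest source first is optimal under one linear minimum: $5.97.

$5.97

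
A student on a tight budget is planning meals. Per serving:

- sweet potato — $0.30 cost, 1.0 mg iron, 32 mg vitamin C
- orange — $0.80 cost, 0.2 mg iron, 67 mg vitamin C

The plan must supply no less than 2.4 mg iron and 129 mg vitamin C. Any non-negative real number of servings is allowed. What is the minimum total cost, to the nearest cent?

$1.21

With two linear requirements the optimum uses one or two foods; enumerate the corners.
sweet potato only: max(2.4/1.0, 129/32) = 4.031 servings → $1.21.
orange only: max(2.4/0.2, 129/67) = 12 servings → $9.60.
sweet potato + orange with both tight: 2.228 servings and 0.8614 servings → $1.36.
So the least-cost plan costs $1.21.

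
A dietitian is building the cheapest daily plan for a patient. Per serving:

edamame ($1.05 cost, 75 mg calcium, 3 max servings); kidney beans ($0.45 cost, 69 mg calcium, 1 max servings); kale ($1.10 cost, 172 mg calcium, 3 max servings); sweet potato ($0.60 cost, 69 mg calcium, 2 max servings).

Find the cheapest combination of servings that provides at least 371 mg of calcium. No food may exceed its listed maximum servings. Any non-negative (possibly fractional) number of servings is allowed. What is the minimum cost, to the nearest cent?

Cost per mg of calcium: kale $0.0064, kidney beans $0.0065, sweet potato $0.0087, edamame $0.0140.
Take 2.157 servings of kale: +371.0 mg calcium for $2.37 (total $2.37, still need 0.0 mg).
Greedy by cheapest-per-mg is optimal for a single linear constraint, so the minimum cost is $2.37.

$2.37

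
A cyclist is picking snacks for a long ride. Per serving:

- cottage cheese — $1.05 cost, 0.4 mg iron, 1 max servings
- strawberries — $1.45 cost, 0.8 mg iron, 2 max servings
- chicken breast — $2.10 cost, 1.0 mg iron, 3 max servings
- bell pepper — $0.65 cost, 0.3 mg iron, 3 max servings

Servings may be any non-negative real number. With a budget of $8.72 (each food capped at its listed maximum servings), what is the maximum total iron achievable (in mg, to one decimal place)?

Iron per dollar: strawberries 0.5517, chicken breast 0.4762, bell pepper 0.4615, cottage cheese 0.381.
Take 2 servings of strawberries: spends $2.90, +1.6 mg iron (running total 1.6 mg).
Take 2.771 servings of chicken breast: spends $5.82, +2.8 mg iron (running total 4.4 mg).
Filling greedily by iron-per-dollar is optimal for one linear limit, giving 4.4 mg.

4.4 mg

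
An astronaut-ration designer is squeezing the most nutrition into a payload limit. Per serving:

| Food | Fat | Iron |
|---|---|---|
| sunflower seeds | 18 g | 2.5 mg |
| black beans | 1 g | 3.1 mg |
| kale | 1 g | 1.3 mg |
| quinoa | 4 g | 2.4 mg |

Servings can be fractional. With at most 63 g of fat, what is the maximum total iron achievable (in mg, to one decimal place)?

195.3 mg

Iron per g fat: black beans 3.1, kale 1.3, quinoa 0.6, sunflower seeds 0.1389.
With no serving limits, spend the whole fat allowance on black beans: 63 g / 1 g × 3.1 mg = 195.3 mg.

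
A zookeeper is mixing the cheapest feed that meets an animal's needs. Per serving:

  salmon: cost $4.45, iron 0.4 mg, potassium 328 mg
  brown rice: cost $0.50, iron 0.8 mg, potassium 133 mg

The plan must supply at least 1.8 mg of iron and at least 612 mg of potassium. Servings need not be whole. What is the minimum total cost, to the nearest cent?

$2.30

This is a tiny linear program; its minimum lies at a vertex of the feasible set. List the vertices and price them.
salmon only: max(1.8/0.4, 612/328) = 4.5 servings → $20.02.
brown rice only: max(1.8/0.8, 612/133) = 4.602 servings → $2.30.
salmon + brown rice with both tight: 1.196 servings and 1.652 servings → $6.15.
So the least-cost plan costs $2.30.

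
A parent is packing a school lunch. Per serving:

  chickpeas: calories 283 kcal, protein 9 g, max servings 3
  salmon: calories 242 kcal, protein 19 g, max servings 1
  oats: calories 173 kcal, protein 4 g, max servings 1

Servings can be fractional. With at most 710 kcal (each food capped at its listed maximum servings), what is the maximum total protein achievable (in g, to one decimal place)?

Protein per kcal: salmon 0.07851, chickpeas 0.0318, oats 0.02312.
Take 1 serving of salmon: uses 242 kcal, +19.0 g protein (running total 19.0 g).
Take 1.654 servings of chickpeas: uses 468 kcal, +14.9 g protein (running total 33.9 g).
Filling greedily by protein-per-kcal is optimal for one linear limit, giving 33.9 g.

33.9 g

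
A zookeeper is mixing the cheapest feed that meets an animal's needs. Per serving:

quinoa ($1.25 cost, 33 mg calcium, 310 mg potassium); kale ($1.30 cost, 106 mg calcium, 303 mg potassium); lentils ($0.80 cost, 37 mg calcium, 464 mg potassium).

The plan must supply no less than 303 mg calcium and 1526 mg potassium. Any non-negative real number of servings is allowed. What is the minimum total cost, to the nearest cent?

The cheapest plan sits at a corner of the feasible region — with two constraints it uses at most two foods.
quinoa only: max(303/33, 1526/310) = 9.182 servings → $11.48.
kale only: max(303/106, 1526/303) = 5.036 servings → $6.55.
lentils only: max(303/37, 1526/464) = 8.189 servings → $6.55.
quinoa + kale with both tight: 3.06 servings and 1.906 servings → $6.30.
quinoa + lentils: intersection lies outside the first quadrant.
kale + lentils with both tight: 2.216 servings and 1.842 servings → $4.35.
So the least-cost plan costs $4.35.

$4.35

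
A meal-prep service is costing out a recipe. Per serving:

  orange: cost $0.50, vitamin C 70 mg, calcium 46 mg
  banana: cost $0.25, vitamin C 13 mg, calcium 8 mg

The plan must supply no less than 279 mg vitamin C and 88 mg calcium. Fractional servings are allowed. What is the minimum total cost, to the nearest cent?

The cheapest plan sits at a corner of the feasible region — with two constraints it uses at most two foods.
orange only: max(279/70, 88/46) = 3.986 servings → $1.99.
banana only: max(279/13, 88/8) = 21.46 servings → $5.37.
orange + banana with both targets exact would need a negative amount; discard.
Cheapest feasible corner: $1.99.

$1.99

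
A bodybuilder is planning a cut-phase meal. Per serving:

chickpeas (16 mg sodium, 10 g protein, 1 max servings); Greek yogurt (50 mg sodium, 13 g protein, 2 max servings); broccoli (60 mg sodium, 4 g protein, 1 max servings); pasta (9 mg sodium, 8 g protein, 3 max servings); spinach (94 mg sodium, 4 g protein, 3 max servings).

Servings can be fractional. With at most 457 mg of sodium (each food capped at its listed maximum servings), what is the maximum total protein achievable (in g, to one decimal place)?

Protein per mg sodium: pasta 0.8889, chickpeas 0.625, Greek yogurt 0.26, broccoli 0.06667, spinach 0.04255.
Take 3 servings of pasta: uses 27 mg sodium, +24.0 g protein (running total 24.0 g).
Take 1 serving of chickpeas: uses 16 mg sodium, +10.0 g protein (running total 34.0 g).
Take 2 servings of Greek yogurt: uses 100 mg sodium, +26.0 g protein (running total 60.0 g).
Take 1 serving of broccoli: uses 60 mg sodium, +4.0 g protein (running total 64.0 g).
Take 2.702 servings of spinach: uses 254 mg sodium, +10.8 g protein (running total 74.8 g).
Greedy by best ratio exhausts the sodium allowance optimally: 74.8 g.

74.8 g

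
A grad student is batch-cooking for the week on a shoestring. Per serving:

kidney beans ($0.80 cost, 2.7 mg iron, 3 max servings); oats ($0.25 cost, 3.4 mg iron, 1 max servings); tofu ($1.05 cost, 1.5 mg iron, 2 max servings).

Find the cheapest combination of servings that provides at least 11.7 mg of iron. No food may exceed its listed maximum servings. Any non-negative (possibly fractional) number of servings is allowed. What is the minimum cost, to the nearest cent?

Cost per mg of iron: oats $0.0735, kidney beans $0.2963, tofu $0.7000.
Take 1 serving of oats: +3.4 mg iron for $0.25 (total $0.25, still need 8.3 mg).
Take 3 servings of kidney beans: +8.1 mg iron for $2.40 (total $2.65, still need 0.2 mg).
Take 0.1333 servings of tofu: +0.2 mg iron for $0.14 (total $2.79, still need 0.0 mg).
Greedy by cheapest-per-mg is optimal for a single linear constraint, so the minimum cost is $2.79.

$2.79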